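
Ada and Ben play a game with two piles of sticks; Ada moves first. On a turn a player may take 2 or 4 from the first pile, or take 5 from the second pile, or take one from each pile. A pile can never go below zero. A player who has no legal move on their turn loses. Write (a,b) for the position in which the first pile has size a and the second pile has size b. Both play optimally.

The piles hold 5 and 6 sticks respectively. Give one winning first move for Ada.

Move to (1,6).

Build the W/L table. Terminal = L. A non-terminal position is W if it has a move to some L; otherwise it is L.
No move ever increases a pile, so every position that can arise here has a ≤ 5 and b ≤ 6; it is enough to label the cells with 0 ≤ a ≤ 5 and 0 ≤ b ≤ 6.
Every move lowers a or b (never raises either), so fill the grid row by row in increasing a, and left to right within a row: each cell's successors are then already labelled.
      b=0  b=1  b=2  b=3  b=4  b=5  b=6
a=0:    L    L    L    L    L    W    W
a=1:    L    W    W    W    W    W    L
a=2:    W    W    W    W    W    L    L
a=3:    W    L    L    L    L    L    W
a=4:    W    W    W    W    W    W    W
a=5:    W    W    W    W    W    W    W
Cells with no legal move (terminal, hence L): (0,0), (0,1), (0,2), (0,3), (0,4), (1,0).
The remaining L cells, each justified by listing all of its moves:
(1,6): only reaches (1,1)(W), (0,5)(W), all W → L
(2,5): only reaches (0,5)(W), (2,0)(W), (1,4)(W), all W → L
(2,6): only reaches (0,6)(W), (2,1)(W), (1,5)(W), all W → L
(3,1): only reaches (1,1)(W), (2,0)(W), all W → L
(3,2): only reaches (1,2)(W), (2,1)(W), all W → L
(3,3): only reaches (1,3)(W), (2,2)(W), all W → L
(3,4): only reaches (1,4)(W), (2,3)(W), all W → L
(3,5): only reaches (1,5)(W), (3,0)(W), (2,4)(W), all W → L
Every other cell has at least one move into one of the L cells above, so it is W.
From (5,6), the L positions reachable in one move are: (1,6).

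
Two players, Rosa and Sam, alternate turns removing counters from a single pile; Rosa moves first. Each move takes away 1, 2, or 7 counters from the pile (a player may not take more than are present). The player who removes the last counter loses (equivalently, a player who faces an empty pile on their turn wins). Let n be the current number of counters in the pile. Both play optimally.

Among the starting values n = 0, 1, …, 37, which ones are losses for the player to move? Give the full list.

1, 4, 7, 10, 13, 16, 19, 22, 25, 28, 31, 34, 37

Classify positions by backward induction: terminal positions (no move available) are W. From any other position, the mover wins iff some move reaches an L.
n=0: no move; the opponent has just taken the last counter and therefore loses → W
n=1: L (sole option 0(W) is W)
n=2: W (go to 1, an L position)
n=3: W (go to 1, an L position)
n=4: L (options 3(W), 2(W) are all W)
n=5: W (go to 4, an L position)
n=6: W (go to 4, an L position)
n=7: L (options 6(W), 5(W), 0(W) are all W)
n=8: W (go to 7, an L position)
n=9: W (go to 7, an L position)
n=10: L (options 9(W), 8(W), 3(W) are all W)
n=11: W (go to 10, an L position)
n=12: W (go to 10, an L position)
n=13: L (options 12(W), 11(W), 6(W) are all W)
n=14: W (go to 13, an L position)
n=15: W (go to 13, an L position)
n=16: L (options 15(W), 14(W), 9(W) are all W)
n=17: W (go to 16, an L position)
n=18: W (go to 16, an L position)
n=19: L (options 18(W), 17(W), 12(W) are all W)
n=20: W (go to 19, an L position)
n=21: W (go to 19, an L position)
n=22: L (options 21(W), 20(W), 15(W) are all W)
n=23: W (go to 22, an L position)
n=24: W (go to 22, an L position)
n=25: L (options 24(W), 23(W), 18(W) are all W)
n=26: W (go to 25, an L position)
n=27: W (go to 25, an L position)
n=28: L (options 27(W), 26(W), 21(W) are all W)
n=29: W (go to 28, an L position)
n=30: W (go to 28, an L position)
n=31: L (options 30(W), 29(W), 24(W) are all W)
n=32: W (go to 31, an L position)
n=33: W (go to 31, an L position)
n=34: L (options 33(W), 32(W), 27(W) are all W)
n=35: W (go to 34, an L position)
n=36: W (go to 34, an L position)
n=37: L (options 36(W), 35(W), 30(W) are all W)
Reading off the rows marked L gives the requested list; there are 13 such values of n.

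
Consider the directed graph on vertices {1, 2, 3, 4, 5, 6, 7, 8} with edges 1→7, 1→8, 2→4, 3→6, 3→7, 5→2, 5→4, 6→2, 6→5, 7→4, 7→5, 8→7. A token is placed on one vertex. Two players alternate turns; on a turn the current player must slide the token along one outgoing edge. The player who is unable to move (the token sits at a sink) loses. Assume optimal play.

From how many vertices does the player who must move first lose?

Label each position W (a win for the player to move) or L (a loss). A position with no legal move is L; any other position is W exactly when some move reaches an L, and L when every move reaches a W.
Every edge goes from a vertex to one that appears earlier in the order 4, 2, 5, 6, 7, 8, 1, 3, so processing vertices in that order labels each vertex after all of its successors.
4: no outgoing edge → L
2: can move to 4, which is L ⇒ W
5: can move to 4, which is L ⇒ W
6: moves to 5(W), 2(W); every one is W ⇒ L
7: can move to 4, which is L ⇒ W
8: the only move is to 7(W), a W ⇒ L
1: can move to 8, which is L ⇒ W
3: can move to 6, which is L ⇒ W
The L vertices are 4, 6, 8; that is 3 in all.

3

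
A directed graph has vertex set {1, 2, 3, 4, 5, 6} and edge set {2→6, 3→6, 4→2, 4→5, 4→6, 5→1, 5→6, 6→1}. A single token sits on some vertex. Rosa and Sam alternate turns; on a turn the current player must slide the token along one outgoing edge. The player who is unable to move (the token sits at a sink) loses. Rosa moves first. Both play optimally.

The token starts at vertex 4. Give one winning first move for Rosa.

Classify positions by backward induction: terminal positions (no move available) are L. From any other position, the mover wins iff some move reaches an L.
Every edge goes from a vertex to one that appears earlier in the order 1, 6, 5, 2, 3, 4, so processing vertices in that order labels each vertex after all of its successors.
1: no outgoing edge → L
6: W (go to 1, an L position)
5: W (go to 1, an L position)
2: L (sole option 6(W) is W)
3: L (sole option 6(W) is W)
4: W (go to 2, an L position)
From 4, the L positions reachable in one move are: 2.

Move to 2.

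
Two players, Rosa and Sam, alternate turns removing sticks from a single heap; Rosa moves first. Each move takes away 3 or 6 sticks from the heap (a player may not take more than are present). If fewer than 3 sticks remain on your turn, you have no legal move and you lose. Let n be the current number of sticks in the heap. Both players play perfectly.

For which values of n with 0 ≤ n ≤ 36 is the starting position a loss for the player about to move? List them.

Work bottom-up. With no move the player to move loses. Otherwise the position is W if at least one move leads to an L position for the opponent, and L if every move leads to a W.
n=0: no move → L
n=1: no move → L
n=2: no move → L
n=3: W (go to 0, an L position)
n=4: W (go to 1, an L position)
n=5: W (go to 2, an L position)
n=6: W (go to 0, an L position)
n=7: W (go to 1, an L position)
n=8: W (go to 2, an L position)
n=9: L (options 6(W), 3(W) are all W)
n=10: L (options 7(W), 4(W) are all W)
n=11: L (options 8(W), 5(W) are all W)
n=12: W (go to 9, an L position)
n=13: W (go to 10, an L position)
n=14: W (go to 11, an L position)
n=15: W (go to 9, an L position)
n=16: W (go to 10, an L position)
n=17: W (go to 11, an L position)
n=18: L (options 15(W), 12(W) are all W)
n=19: L (options 16(W), 13(W) are all W)
n=20: L (options 17(W), 14(W) are all W)
n=21: W (go to 18, an L position)
n=22: W (go to 19, an L position)
n=23: W (go to 20, an L position)
n=24: W (go to 18, an L position)
n=25: W (go to 19, an L position)
n=26: W (go to 20, an L position)
n=27: L (options 24(W), 21(W) are all W)
n=28: L (options 25(W), 22(W) are all W)
n=29: L (options 26(W), 23(W) are all W)
n=30: W (go to 27, an L position)
n=31: W (go to 28, an L position)
n=32: W (go to 29, an L position)
n=33: W (go to 27, an L position)
n=34: W (go to 28, an L position)
n=35: W (go to 29, an L position)
n=36: L (options 33(W), 30(W) are all W)
Reading off the rows marked L gives the requested list; there are 13 such values of n.

0, 1, 2, 9, 10, 11, 18, 19, 20, 27, 28, 29, 36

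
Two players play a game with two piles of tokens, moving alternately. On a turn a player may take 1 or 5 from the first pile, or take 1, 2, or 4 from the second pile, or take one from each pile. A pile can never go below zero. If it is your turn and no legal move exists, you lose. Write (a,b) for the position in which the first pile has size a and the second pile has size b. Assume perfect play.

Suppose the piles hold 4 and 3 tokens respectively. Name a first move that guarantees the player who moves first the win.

Positions with no move are L. A position that does have a move is losing for the player to move precisely when every available move leads to a winning position for the opponent. Fill in the labels:
No move ever increases a pile, so every position that can arise here has a ≤ 4 and b ≤ 3; it is enough to label the cells with 0 ≤ a ≤ 4 and 0 ≤ b ≤ 3.
Every move lowers a or b (never raises either), so fill the grid row by row in increasing a, and left to right within a row: each cell's successors are then already labelled.
      b=0  b=1  b=2  b=3
a=0:    L    W    W    L
a=1:    W    W    L    W
a=2:    L    W    W    W
a=3:    W    W    L    W
a=4:    L    W    W    W
Cells with no legal move (terminal, hence L): (0,0).
The remaining L cells, each justified by listing all of its moves:
(0,3): →(0,2)(W), (0,1)(W) — all W, so L
(1,2): →(0,2)(W), (1,1)(W), (1,0)(W), (0,1)(W) — all W, so L
(2,0): →(1,0)(W) only, which is W, so L
(3,2): →(2,2)(W), (3,1)(W), (3,0)(W), (2,1)(W) — all W, so L
(4,0): →(3,0)(W) only, which is W, so L
Every other cell has at least one move into one of the L cells above, so it is W.
From (4,3), the L positions reachable in one move are: (3,2).

Move to (3,2).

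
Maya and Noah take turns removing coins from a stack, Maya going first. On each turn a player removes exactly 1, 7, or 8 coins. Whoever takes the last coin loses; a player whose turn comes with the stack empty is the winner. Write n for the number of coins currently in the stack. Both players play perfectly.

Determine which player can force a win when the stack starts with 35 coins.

Noah wins.

Positions with no move are W. A position that does have a move is losing for the player to move precisely when every available move leads to a winning position for the opponent. Fill in the labels:
n=0: no move; the opponent has just taken the last coin and therefore loses → W
n=1: L (sole option 0(W) is W)
n=2: W (go to 1, an L position)
n=3: L (sole option 2(W) is W)
n=4: W (go to 3, an L position)
n=5: L (sole option 4(W) is W)
n=6: W (go to 5, an L position)
n=7: L (options 6(W), 0(W) are all W)
n=8: W (go to 7, an L position)
n=9: W (go to 1, an L position)
n=10: W (go to 3, an L position)
n=11: W (go to 3, an L position)
n=12: W (go to 5, an L position)
n=13: W (go to 5, an L position)
n=14: W (go to 7, an L position)
n=15: W (go to 7, an L position)
n=16: L (options 15(W), 9(W), 8(W) are all W)
n=17: W (go to 16, an L position)
n=18: L (options 17(W), 11(W), 10(W) are all W)
n=19: W (go to 18, an L position)
n=20: L (options 19(W), 13(W), 12(W) are all W)
n=21: W (go to 20, an L position)
n=22: L (options 21(W), 15(W), 14(W) are all W)
n=23: W (go to 22, an L position)
n=24: W (go to 16, an L position)
n=25: W (go to 18, an L position)
n=26: W (go to 18, an L position)
n=27: W (go to 20, an L position)
n=28: W (go to 20, an L position)
n=29: W (go to 22, an L position)
n=30: W (go to 22, an L position)
n=31: L (options 30(W), 24(W), 23(W) are all W)
n=32: W (go to 31, an L position)
n=33: L (options 32(W), 26(W), 25(W) are all W)
n=34: W (go to 33, an L position)
n=35: L (options 34(W), 28(W), 27(W) are all W)
The starting position 35 is L: whatever Maya does, the opponent receives a W position.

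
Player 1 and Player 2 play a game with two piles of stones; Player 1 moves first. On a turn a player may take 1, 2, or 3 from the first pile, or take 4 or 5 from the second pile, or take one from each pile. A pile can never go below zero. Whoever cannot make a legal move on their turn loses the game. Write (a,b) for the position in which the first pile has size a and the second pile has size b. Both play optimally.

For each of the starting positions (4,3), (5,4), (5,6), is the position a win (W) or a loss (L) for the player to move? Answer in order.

(4,3): L, (5,4): W, (5,6): L

Compute win/loss labels from the base case upward. A position with no move is L. Any other position is W if it can reach an L in one move, else L.
No move ever increases a pile, so every position that can arise here has a ≤ 5 and b ≤ 6; it is enough to label the cells with 0 ≤ a ≤ 5 and 0 ≤ b ≤ 6.
Every move lowers a or b (never raises either), so fill the grid row by row in increasing a, and left to right within a row: each cell's successors are then already labelled.
      b=0  b=1  b=2  b=3  b=4  b=5  b=6
a=0:    L    L    L    L    W    W    W
a=1:    W    W    W    W    W    L    L
a=2:    W    W    W    W    L    W    W
a=3:    W    W    W    W    W    W    W
a=4:    L    L    L    L    W    W    W
a=5:    W    W    W    W    W    L    L
Cells with no legal move (terminal, hence L): (0,0), (0,1), (0,2), (0,3).
The remaining L cells, each justified by listing all of its moves:
(1,5): only reaches (0,5)(W), (1,1)(W), (1,0)(W), (0,4)(W), all W → L
(1,6): only reaches (0,6)(W), (1,2)(W), (1,1)(W), (0,5)(W), all W → L
(2,4): only reaches (1,4)(W), (0,4)(W), (2,0)(W), (1,3)(W), all W → L
(4,0): only reaches (3,0)(W), (2,0)(W), (1,0)(W), all W → L
(4,1): only reaches (3,1)(W), (2,1)(W), (1,1)(W), (3,0)(W), all W → L
(4,2): only reaches (3,2)(W), (2,2)(W), (1,2)(W), (3,1)(W), all W → L
(4,3): only reaches (3,3)(W), (2,3)(W), (1,3)(W), (3,2)(W), all W → L
(5,5): only reaches (4,5)(W), (3,5)(W), (2,5)(W), (5,1)(W), (5,0)(W), (4,4)(W), all W → L
(5,6): only reaches (4,6)(W), (3,6)(W), (2,6)(W), (5,2)(W), (5,1)(W), (4,5)(W), all W → L
Every other cell has at least one move into one of the L cells above, so it is W.
(4,3): one of the L cells justified above, so L
(5,4): the move to (2,4) reaches an L cell, so W
(5,6): one of the L cells justified above, so L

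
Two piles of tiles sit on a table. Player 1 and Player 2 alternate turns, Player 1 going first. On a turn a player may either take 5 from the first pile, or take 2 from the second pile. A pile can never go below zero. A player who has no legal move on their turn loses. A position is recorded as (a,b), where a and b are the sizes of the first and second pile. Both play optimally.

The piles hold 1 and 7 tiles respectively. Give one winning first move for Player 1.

Move to (1,5).

Label each position W (a win for the player to move) or L (a loss). A position with no legal move is L; any other position is W exactly when some move reaches an L, and L when every move reaches a W.
No move ever increases a pile, so every position that can arise here has a ≤ 1 and b ≤ 7; it is enough to label the cells with 0 ≤ a ≤ 1 and 0 ≤ b ≤ 7.
Every move lowers a or b (never raises either), so fill the grid row by row in increasing a, and left to right within a row: each cell's successors are then already labelled.
      b=0  b=1  b=2  b=3  b=4  b=5  b=6  b=7
a=0:    L    L    W    W    L    L    W    W
a=1:    L    L    W    W    L    L    W    W
Cells with no legal move (terminal, hence L): (0,0), (0,1), (1,0), (1,1).
The remaining L cells, each justified by listing all of its moves:
(0,4): L (sole option (0,2)(W) is W)
(0,5): L (sole option (0,3)(W) is W)
(1,4): L (sole option (1,2)(W) is W)
(1,5): L (sole option (1,3)(W) is W)
Every other cell has at least one move into one of the L cells above, so it is W.
From (1,7), the L positions reachable in one move are: (1,5).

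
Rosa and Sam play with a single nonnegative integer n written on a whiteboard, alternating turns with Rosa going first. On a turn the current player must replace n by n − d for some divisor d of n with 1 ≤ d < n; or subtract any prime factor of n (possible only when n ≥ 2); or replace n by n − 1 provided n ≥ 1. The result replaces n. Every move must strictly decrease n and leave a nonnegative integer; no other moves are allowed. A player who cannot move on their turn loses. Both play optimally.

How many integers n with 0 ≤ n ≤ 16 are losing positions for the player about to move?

Positions with no move are L. A position that does have a move is losing for the player to move precisely when every available move leads to a winning position for the opponent. Fill in the labels:
n=0: no move → L
n=1: W (go to 0, an L position)
n=2: W (go to 0, an L position)
n=3: W (go to 0, an L position)
n=4: L (options 2(W), 3(W) are all W)
n=5: W (go to 0, an L position)
n=6: W (go to 4, an L position)
n=7: W (go to 0, an L position)
n=8: W (go to 4, an L position)
n=9: L (options 6(W), 8(W) are all W)
n=10: W (go to 9, an L position)
n=11: W (go to 0, an L position)
n=12: W (go to 9, an L position)
n=13: W (go to 0, an L position)
n=14: L (options 7(W), 12(W), 13(W) are all W)
n=15: W (go to 14, an L position)
n=16: W (go to 14, an L position)
L entries with 0 ≤ n ≤ 16: n = 0, 4, 9, 14; that makes 4.

4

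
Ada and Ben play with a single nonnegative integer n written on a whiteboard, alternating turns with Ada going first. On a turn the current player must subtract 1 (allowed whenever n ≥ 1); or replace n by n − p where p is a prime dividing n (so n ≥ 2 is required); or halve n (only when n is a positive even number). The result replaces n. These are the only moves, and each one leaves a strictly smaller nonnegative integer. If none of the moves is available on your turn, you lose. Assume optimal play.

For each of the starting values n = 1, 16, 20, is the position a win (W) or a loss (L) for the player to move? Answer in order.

1: W, 16: W, 20: L

Build the W/L table. Terminal = L. A non-terminal position is W if it has a move to some L; otherwise it is L.
n=0: no move → L
n=1: can move to 0, which is L ⇒ W
n=2: can move to 0, which is L ⇒ W
n=3: can move to 0, which is L ⇒ W
n=4: moves to 2(W), 3(W); every one is W ⇒ L
n=5: can move to 0, which is L ⇒ W
n=6: can move to 4, which is L ⇒ W
n=7: can move to 0, which is L ⇒ W
n=8: can move to 4, which is L ⇒ W
n=9: moves to 6(W), 8(W); every one is W ⇒ L
n=10: can move to 9, which is L ⇒ W
n=11: can move to 0, which is L ⇒ W
n=12: can move to 9, which is L ⇒ W
n=13: can move to 0, which is L ⇒ W
n=14: moves to 7(W), 12(W), 13(W); every one is W ⇒ L
n=15: can move to 14, which is L ⇒ W
n=16: can move to 14, which is L ⇒ W
n=17: can move to 0, which is L ⇒ W
n=18: can move to 9, which is L ⇒ W
n=19: can move to 0, which is L ⇒ W
n=20: moves to 10(W), 15(W), 18(W), 19(W); every one is W ⇒ L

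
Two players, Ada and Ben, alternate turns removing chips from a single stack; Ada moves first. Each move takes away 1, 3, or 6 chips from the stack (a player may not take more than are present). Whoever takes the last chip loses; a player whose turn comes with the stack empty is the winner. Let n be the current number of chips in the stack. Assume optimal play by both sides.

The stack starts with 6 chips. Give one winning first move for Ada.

Build the W/L table. Terminal = W. A non-terminal position is W if it has a move to some L; otherwise it is L.
n=0: no move; the opponent has just taken the last chip and therefore loses → W
n=1: →0(W) only, which is W, so L
n=2: →1(L), so W
n=3: →2(W), 0(W) — all W, so L
n=4: →3(L), so W
n=5: →4(W), 2(W) — all W, so L
n=6: →5(L), so W
From 6, the L positions reachable in one move are: 5, 3. Any move reaching one of these is winning.

Remove 1, leaving 5.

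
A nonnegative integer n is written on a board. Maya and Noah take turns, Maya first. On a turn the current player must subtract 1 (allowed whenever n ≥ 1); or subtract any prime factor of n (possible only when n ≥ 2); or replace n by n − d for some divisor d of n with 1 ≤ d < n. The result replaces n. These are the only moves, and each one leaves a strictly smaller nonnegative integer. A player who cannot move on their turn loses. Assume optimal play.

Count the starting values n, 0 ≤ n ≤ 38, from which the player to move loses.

9

Build the W/L table. Terminal = L. A non-terminal position is W if it has a move to some L; otherwise it is L.
n=0: no move → L
n=1: can move to 0, which is L ⇒ W
n=2: can move to 0, which is L ⇒ W
n=3: can move to 0, which is L ⇒ W
n=4: moves to 2(W), 3(W); every one is W ⇒ L
n=5: can move to 0, which is L ⇒ W
n=6: can move to 4, which is L ⇒ W
n=7: can move to 0, which is L ⇒ W
n=8: can move to 4, which is L ⇒ W
n=9: moves to 6(W), 8(W); every one is W ⇒ L
n=10: can move to 9, which is L ⇒ W
n=11: can move to 0, which is L ⇒ W
n=12: can move to 9, which is L ⇒ W
n=13: can move to 0, which is L ⇒ W
n=14: moves to 7(W), 12(W), 13(W); every one is W ⇒ L
n=15: can move to 14, which is L ⇒ W
n=16: can move to 14, which is L ⇒ W
n=17: can move to 0, which is L ⇒ W
n=18: can move to 9, which is L ⇒ W
n=19: can move to 0, which is L ⇒ W
n=20: moves to 10(W), 15(W), 16(W), 18(W), 19(W); every one is W ⇒ L
n=21: can move to 14, which is L ⇒ W
n=22: can move to 20, which is L ⇒ W
n=23: can move to 0, which is L ⇒ W
n=24: can move to 20, which is L ⇒ W
n=25: can move to 20, which is L ⇒ W
n=26: moves to 13(W), 24(W), 25(W); every one is W ⇒ L
n=27: can move to 26, which is L ⇒ W
n=28: can move to 14, which is L ⇒ W
n=29: can move to 0, which is L ⇒ W
n=30: can move to 20, which is L ⇒ W
n=31: can move to 0, which is L ⇒ W
n=32: moves to 16(W), 24(W), 28(W), 30(W), 31(W); every one is W ⇒ L
n=33: can move to 32, which is L ⇒ W
n=34: can move to 32, which is L ⇒ W
n=35: moves to 28(W), 30(W), 34(W); every one is W ⇒ L
n=36: can move to 32, which is L ⇒ W
n=37: can move to 0, which is L ⇒ W
n=38: moves to 19(W), 36(W), 37(W); every one is W ⇒ L
L entries with 0 ≤ n ≤ 38: n = 0, 4, 9, 14, 20, 26, 32, 35, 38; that makes 9.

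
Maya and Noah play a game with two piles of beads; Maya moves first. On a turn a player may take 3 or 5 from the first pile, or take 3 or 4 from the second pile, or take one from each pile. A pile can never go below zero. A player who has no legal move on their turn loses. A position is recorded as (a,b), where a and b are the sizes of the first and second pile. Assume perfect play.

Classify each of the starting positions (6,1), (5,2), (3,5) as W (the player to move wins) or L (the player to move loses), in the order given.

Build the W/L table. Terminal = L. A non-terminal position is W if it has a move to some L; otherwise it is L.
No move ever increases a pile, so every position that can arise here has a ≤ 6 and b ≤ 5; it is enough to label the cells with 0 ≤ a ≤ 6 and 0 ≤ b ≤ 5.
Every move lowers a or b (never raises either), so fill the grid row by row in increasing a, and left to right within a row: each cell's successors are then already labelled.
      b=0  b=1  b=2  b=3  b=4  b=5
a=0:    L    L    L    W    W    W
a=1:    L    W    W    W    W    L
a=2:    L    W    L    W    W    W
a=3:    W    W    W    W    L    L
a=4:    W    L    L    L    W    W
a=5:    W    W    W    W    W    L
a=6:    W    L    L    L    W    W
Cells with no legal move (terminal, hence L): (0,0), (0,1), (0,2), (1,0), (2,0).
The remaining L cells, each justified by listing all of its moves:
(1,5): moves to (1,2)(W), (1,1)(W), (0,4)(W); every one is W ⇒ L
(2,2): the only move is to (1,1)(W), a W ⇒ L
(3,4): moves to (0,4)(W), (3,1)(W), (3,0)(W), (2,3)(W); every one is W ⇒ L
(3,5): moves to (0,5)(W), (3,2)(W), (3,1)(W), (2,4)(W); every one is W ⇒ L
(4,1): moves to (1,1)(W), (3,0)(W); every one is W ⇒ L
(4,2): moves to (1,2)(W), (3,1)(W); every one is W ⇒ L
(4,3): moves to (1,3)(W), (4,0)(W), (3,2)(W); every one is W ⇒ L
(5,5): moves to (2,5)(W), (0,5)(W), (5,2)(W), (5,1)(W), (4,4)(W); every one is W ⇒ L
(6,1): moves to (3,1)(W), (1,1)(W), (5,0)(W); every one is W ⇒ L
(6,2): moves to (3,2)(W), (1,2)(W), (5,1)(W); every one is W ⇒ L
(6,3): moves to (3,3)(W), (1,3)(W), (6,0)(W), (5,2)(W); every one is W ⇒ L
Every other cell has at least one move into one of the L cells above, so it is W.
(6,1): one of the L cells justified above, so L
(5,2): the move to (2,2) reaches an L cell, so W
(3,5): one of the L cells justified above, so L

(6,1): L, (5,2): W, (3,5): L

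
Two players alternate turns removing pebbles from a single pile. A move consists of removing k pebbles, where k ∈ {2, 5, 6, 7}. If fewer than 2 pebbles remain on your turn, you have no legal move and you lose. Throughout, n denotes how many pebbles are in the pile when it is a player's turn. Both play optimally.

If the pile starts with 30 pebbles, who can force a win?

Positions with no move are L. A position that does have a move is losing for the player to move precisely when every available move leads to a winning position for the opponent. Fill in the labels:
n=0: no move → L
n=1: no move → L
n=2: W (go to 0, an L position)
n=3: W (go to 1, an L position)
n=4: L (sole option 2(W) is W)
n=5: W (go to 0, an L position)
n=6: W (go to 4, an L position)
n=7: W (go to 1, an L position)
n=8: W (go to 1, an L position)
n=9: W (go to 4, an L position)
n=10: W (go to 4, an L position)
n=11: W (go to 4, an L position)
n=12: L (options 10(W), 7(W), 6(W), 5(W) are all W)
n=13: L (options 11(W), 8(W), 7(W), 6(W) are all W)
n=14: W (go to 12, an L position)
n=15: W (go to 13, an L position)
n=16: L (options 14(W), 11(W), 10(W), 9(W) are all W)
n=17: W (go to 12, an L position)
n=18: W (go to 16, an L position)
n=19: W (go to 13, an L position)
n=20: W (go to 13, an L position)
n=21: W (go to 16, an L position)
n=22: W (go to 16, an L position)
n=23: W (go to 16, an L position)
n=24: L (options 22(W), 19(W), 18(W), 17(W) are all W)
n=25: L (options 23(W), 20(W), 19(W), 18(W) are all W)
n=26: W (go to 24, an L position)
n=27: W (go to 25, an L position)
n=28: L (options 26(W), 23(W), 22(W), 21(W) are all W)
n=29: W (go to 24, an L position)
n=30: W (go to 28, an L position)
From 30 the player to move can remove 2, leaving 28, reaching an L position.

The first player wins.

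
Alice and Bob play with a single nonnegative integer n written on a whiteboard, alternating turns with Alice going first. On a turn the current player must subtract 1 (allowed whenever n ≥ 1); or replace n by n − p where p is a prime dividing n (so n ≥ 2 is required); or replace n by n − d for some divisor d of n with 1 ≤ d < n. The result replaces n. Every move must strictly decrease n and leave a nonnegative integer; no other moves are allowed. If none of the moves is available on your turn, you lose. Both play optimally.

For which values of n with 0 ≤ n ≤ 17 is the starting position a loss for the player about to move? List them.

Build the W/L table. Terminal = L. A non-terminal position is W if it has a move to some L; otherwise it is L.
n=0: no move → L
n=1: →0(L), so W
n=2: →0(L), so W
n=3: →0(L), so W
n=4: →2(W), 3(W) — all W, so L
n=5: →0(L), so W
n=6: →4(L), so W
n=7: →0(L), so W
n=8: →4(L), so W
n=9: →6(W), 8(W) — all W, so L
n=10: →9(L), so W
n=11: →0(L), so W
n=12: →9(L), so W
n=13: →0(L), so W
n=14: →7(W), 12(W), 13(W) — all W, so L
n=15: →14(L), so W
n=16: →14(L), so W
n=17: →0(L), so W
Reading off the rows marked L gives the requested list; there are 4 such values of n.

0, 4, 9, 14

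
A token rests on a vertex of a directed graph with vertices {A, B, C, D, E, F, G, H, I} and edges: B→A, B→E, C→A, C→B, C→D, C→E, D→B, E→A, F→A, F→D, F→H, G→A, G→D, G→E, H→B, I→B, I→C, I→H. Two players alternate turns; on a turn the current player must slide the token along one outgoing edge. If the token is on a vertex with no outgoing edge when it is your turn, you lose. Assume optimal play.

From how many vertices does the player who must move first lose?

3

Use the standard recursion: the mover loses at a terminal position; elsewhere, the mover wins exactly when some move hands the opponent an L position.
Every edge goes from a vertex to one that appears earlier in the order A, E, B, D, G, H, F, C, I, so processing vertices in that order labels each vertex after all of its successors.
A: no outgoing edge → L
E: can move to A, which is L ⇒ W
B: can move to A, which is L ⇒ W
D: the only move is to B(W), a W ⇒ L
G: can move to D, which is L ⇒ W
H: the only move is to B(W), a W ⇒ L
F: can move to H, which is L ⇒ W
C: can move to D, which is L ⇒ W
I: can move to H, which is L ⇒ W
The L vertices are A, D, H; that is 3 in all.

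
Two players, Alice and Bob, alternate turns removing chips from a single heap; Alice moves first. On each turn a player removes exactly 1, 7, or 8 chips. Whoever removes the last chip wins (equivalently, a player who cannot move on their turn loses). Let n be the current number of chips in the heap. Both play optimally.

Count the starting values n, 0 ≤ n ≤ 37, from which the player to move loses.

12

Work bottom-up. With no move the player to move loses. Otherwise the position is W if at least one move leads to an L position for the opponent, and L if every move leads to a W.
n=0: no move → L
n=1: reaches L-position 0 → W
n=2: only reaches 1(W), which is W → L
n=3: reaches L-position 2 → W
n=4: only reaches 3(W), which is W → L
n=5: reaches L-position 4 → W
n=6: only reaches 5(W), which is W → L
n=7: reaches L-position 6 → W
n=8: reaches L-position 0 → W
n=9: reaches L-position 2 → W
n=10: reaches L-position 2 → W
n=11: reaches L-position 4 → W
n=12: reaches L-position 4 → W
n=13: reaches L-position 6 → W
n=14: reaches L-position 6 → W
n=15: only reaches 14(W), 8(W), 7(W), all W → L
n=16: reaches L-position 15 → W
n=17: only reaches 16(W), 10(W), 9(W), all W → L
n=18: reaches L-position 17 → W
n=19: only reaches 18(W), 12(W), 11(W), all W → L
n=20: reaches L-position 19 → W
n=21: only reaches 20(W), 14(W), 13(W), all W → L
n=22: reaches L-position 21 → W
n=23: reaches L-position 15 → W
n=24: reaches L-position 17 → W
n=25: reaches L-position 17 → W
n=26: reaches L-position 19 → W
n=27: reaches L-position 19 → W
n=28: reaches L-position 21 → W
n=29: reaches L-position 21 → W
n=30: only reaches 29(W), 23(W), 22(W), all W → L
n=31: reaches L-position 30 → W
n=32: only reaches 31(W), 25(W), 24(W), all W → L
n=33: reaches L-position 32 → W
n=34: only reaches 33(W), 27(W), 26(W), all W → L
n=35: reaches L-position 34 → W
n=36: only reaches 35(W), 29(W), 28(W), all W → L
n=37: reaches L-position 36 → W
L entries with 0 ≤ n ≤ 37: n = 0, 2, 4, 6, 15, 17, 19, 21, 30, 32, 34, 36; that makes 12.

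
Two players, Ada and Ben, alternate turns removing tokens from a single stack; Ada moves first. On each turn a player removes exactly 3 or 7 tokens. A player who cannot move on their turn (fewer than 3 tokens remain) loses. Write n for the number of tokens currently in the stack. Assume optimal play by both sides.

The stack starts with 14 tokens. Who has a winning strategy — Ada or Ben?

Build the W/L table. Terminal = L. A non-terminal position is W if it has a move to some L; otherwise it is L.
n=0: no move → L
n=1: no move → L
n=2: no move → L
n=3: W (go to 0, an L position)
n=4: W (go to 1, an L position)
n=5: W (go to 2, an L position)
n=6: L (sole option 3(W) is W)
n=7: W (go to 0, an L position)
n=8: W (go to 1, an L position)
n=9: W (go to 6, an L position)
n=10: L (options 7(W), 3(W) are all W)
n=11: L (options 8(W), 4(W) are all W)
n=12: L (options 9(W), 5(W) are all W)
n=13: W (go to 10, an L position)
n=14: W (go to 11, an L position)
From 14 Ada can remove 3, leaving 11, reaching an L position.

Ada wins.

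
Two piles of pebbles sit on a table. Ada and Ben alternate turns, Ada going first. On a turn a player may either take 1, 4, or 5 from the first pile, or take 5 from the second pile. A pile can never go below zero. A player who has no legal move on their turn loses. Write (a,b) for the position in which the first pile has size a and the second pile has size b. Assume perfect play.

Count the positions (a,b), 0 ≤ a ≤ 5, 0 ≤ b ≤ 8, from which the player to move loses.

Work bottom-up. With no move the player to move loses. Otherwise the position is W if at least one move leads to an L position for the opponent, and L if every move leads to a W.
Every move lowers a or b (never raises either), so fill the grid row by row in increasing a, and left to right within a row: each cell's successors are then already labelled.
      b=0  b=1  b=2  b=3  b=4  b=5  b=6  b=7  b=8
a=0:    L    L    L    L    L    W    W    W    W
a=1:    W    W    W    W    W    L    L    L    L
a=2:    L    L    L    L    L    W    W    W    W
a=3:    W    W    W    W    W    L    L    L    L
a=4:    W    W    W    W    W    W    W    W    W
a=5:    W    W    W    W    W    W    W    W    W
Cells with no legal move (terminal, hence L): (0,0), (0,1), (0,2), (0,3), (0,4).
The remaining L cells, each justified by listing all of its moves:
(1,5): only reaches (0,5)(W), (1,0)(W), all W → L
(1,6): only reaches (0,6)(W), (1,1)(W), all W → L
(1,7): only reaches (0,7)(W), (1,2)(W), all W → L
(1,8): only reaches (0,8)(W), (1,3)(W), all W → L
(2,0): only reaches (1,0)(W), which is W → L
(2,1): only reaches (1,1)(W), which is W → L
(2,2): only reaches (1,2)(W), which is W → L
(2,3): only reaches (1,3)(W), which is W → L
(2,4): only reaches (1,4)(W), which is W → L
(3,5): only reaches (2,5)(W), (3,0)(W), all W → L
(3,6): only reaches (2,6)(W), (3,1)(W), all W → L
(3,7): only reaches (2,7)(W), (3,2)(W), all W → L
(3,8): only reaches (2,8)(W), (3,3)(W), all W → L
Every other cell has at least one move into one of the L cells above, so it is W.
L cells per row: a=0: 5, a=1: 4, a=2: 5, a=3: 4, a=4: 0, a=5: 0; total 18.

18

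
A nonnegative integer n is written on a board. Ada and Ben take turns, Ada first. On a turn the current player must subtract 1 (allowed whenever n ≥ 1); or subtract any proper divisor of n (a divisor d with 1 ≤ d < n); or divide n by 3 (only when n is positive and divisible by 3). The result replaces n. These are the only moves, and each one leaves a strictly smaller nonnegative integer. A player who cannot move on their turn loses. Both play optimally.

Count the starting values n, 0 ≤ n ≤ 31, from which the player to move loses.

13

Use the standard recursion: the mover loses at a terminal position; elsewhere, the mover wins exactly when some move hands the opponent an L position.
n=0: no move → L
n=1: →0(L), so W
n=2: →1(W) only, which is W, so L
n=3: →2(L), so W
n=4: →2(L), so W
n=5: →4(W) only, which is W, so L
n=6: →2(L), so W
n=7: →6(W) only, which is W, so L
n=8: →7(L), so W
n=9: →3(W), 6(W), 8(W) — all W, so L
n=10: →5(L), so W
n=11: →10(W) only, which is W, so L
n=12: →9(L), so W
n=13: →12(W) only, which is W, so L
n=14: →7(L), so W
n=15: →5(L), so W
n=16: →8(W), 12(W), 14(W), 15(W) — all W, so L
n=17: →16(L), so W
n=18: →9(L), so W
n=19: →18(W) only, which is W, so L
n=20: →16(L), so W
n=21: →7(L), so W
n=22: →11(L), so W
n=23: →22(W) only, which is W, so L
n=24: →16(L), so W
n=25: →20(W), 24(W) — all W, so L
n=26: →13(L), so W
n=27: →9(L), so W
n=28: →14(W), 21(W), 24(W), 26(W), 27(W) — all W, so L
n=29: →28(L), so W
n=30: →25(L), so W
n=31: →30(W) only, which is W, so L
L entries with 0 ≤ n ≤ 31: n = 0, 2, 5, 7, 9, 11, 13, 16, 19, 23, 25, 28, 31; that makes 13.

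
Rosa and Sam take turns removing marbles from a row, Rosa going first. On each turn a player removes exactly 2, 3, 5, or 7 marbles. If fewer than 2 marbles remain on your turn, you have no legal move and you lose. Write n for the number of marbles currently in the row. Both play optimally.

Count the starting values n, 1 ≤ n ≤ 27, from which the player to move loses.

Classify positions by backward induction: terminal positions (no move available) are L. From any other position, the mover wins iff some move reaches an L.
n=0: no move → L
n=1: no move → L
n=2: reaches L-position 0 → W
n=3: reaches L-position 1 → W
n=4: reaches L-position 1 → W
n=5: reaches L-position 0 → W
n=6: reaches L-position 1 → W
n=7: reaches L-position 0 → W
n=8: reaches L-position 1 → W
n=9: only reaches 7(W), 6(W), 4(W), 2(W), all W → L
n=10: only reaches 8(W), 7(W), 5(W), 3(W), all W → L
n=11: reaches L-position 9 → W
n=12: reaches L-position 10 → W
n=13: reaches L-position 10 → W
n=14: reaches L-position 9 → W
n=15: reaches L-position 10 → W
n=16: reaches L-position 9 → W
n=17: reaches L-position 10 → W
n=18: only reaches 16(W), 15(W), 13(W), 11(W), all W → L
n=19: only reaches 17(W), 16(W), 14(W), 12(W), all W → L
n=20: reaches L-position 18 → W
n=21: reaches L-position 19 → W
n=22: reaches L-position 19 → W
n=23: reaches L-position 18 → W
n=24: reaches L-position 19 → W
n=25: reaches L-position 18 → W
n=26: reaches L-position 19 → W
n=27: only reaches 25(W), 24(W), 22(W), 20(W), all W → L
L entries with 1 ≤ n ≤ 27 (n=0 is outside the asked range and is not counted): n = 1, 9, 10, 18, 19, 27; that makes 6.

6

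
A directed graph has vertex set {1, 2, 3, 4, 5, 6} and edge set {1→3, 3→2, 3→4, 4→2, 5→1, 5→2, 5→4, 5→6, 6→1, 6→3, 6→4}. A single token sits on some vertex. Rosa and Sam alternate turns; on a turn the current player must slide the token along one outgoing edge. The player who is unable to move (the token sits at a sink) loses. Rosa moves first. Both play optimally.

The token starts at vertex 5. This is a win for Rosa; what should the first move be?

Move to 1.

Label each position W (a win for the player to move) or L (a loss). A position with no legal move is L; any other position is W exactly when some move reaches an L, and L when every move reaches a W.
Every edge goes from a vertex to one that appears earlier in the order 2, 4, 3, 1, 6, 5, so processing vertices in that order labels each vertex after all of its successors.
2: no outgoing edge → L
4: W (go to 2, an L position)
3: W (go to 2, an L position)
1: L (sole option 3(W) is W)
6: W (go to 1, an L position)
5: W (go to 1, an L position)
From 5, the L positions reachable in one move are: 1, 2. Any move reaching one of these is winning.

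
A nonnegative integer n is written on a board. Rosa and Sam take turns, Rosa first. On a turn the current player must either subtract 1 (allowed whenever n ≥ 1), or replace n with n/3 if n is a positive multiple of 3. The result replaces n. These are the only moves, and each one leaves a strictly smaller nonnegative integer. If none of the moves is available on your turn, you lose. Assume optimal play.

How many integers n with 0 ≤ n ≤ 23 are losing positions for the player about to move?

11

Compute win/loss labels from the base case upward. A position with no move is L. Any other position is W if it can reach an L in one move, else L.
n=0: no move → L
n=1: →0(L), so W
n=2: →1(W) only, which is W, so L
n=3: →2(L), so W
n=4: →3(W) only, which is W, so L
n=5: →4(L), so W
n=6: →2(L), so W
n=7: →6(W) only, which is W, so L
n=8: →7(L), so W
n=9: →3(W), 8(W) — all W, so L
n=10: →9(L), so W
n=11: →10(W) only, which is W, so L
n=12: →4(L), so W
n=13: →12(W) only, which is W, so L
n=14: →13(L), so W
n=15: →5(W), 14(W) — all W, so L
n=16: →15(L), so W
n=17: →16(W) only, which is W, so L
n=18: →17(L), so W
n=19: →18(W) only, which is W, so L
n=20: →19(L), so W
n=21: →7(L), so W
n=22: →21(W) only, which is W, so L
n=23: →22(L), so W
L entries with 0 ≤ n ≤ 23: n = 0, 2, 4, 7, 9, 11, 13, 15, 17, 19, 22; that makes 11.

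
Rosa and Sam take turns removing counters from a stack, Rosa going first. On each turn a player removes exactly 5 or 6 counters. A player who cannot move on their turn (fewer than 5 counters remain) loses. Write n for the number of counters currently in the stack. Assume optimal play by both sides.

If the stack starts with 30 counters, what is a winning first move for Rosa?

Remove 5, leaving 25.

Use the standard recursion: the mover loses at a terminal position; elsewhere, the mover wins exactly when some move hands the opponent an L position.
n=0: no move → L
n=1: no move → L
n=2: no move → L
n=3: no move → L
n=4: no move → L
n=5: reaches L-position 0 → W
n=6: reaches L-position 1 → W
n=7: reaches L-position 2 → W
n=8: reaches L-position 3 → W
n=9: reaches L-position 4 → W
n=10: reaches L-position 4 → W
n=11: only reaches 6(W), 5(W), all W → L
n=12: only reaches 7(W), 6(W), all W → L
n=13: only reaches 8(W), 7(W), all W → L
n=14: only reaches 9(W), 8(W), all W → L
n=15: only reaches 10(W), 9(W), all W → L
n=16: reaches L-position 11 → W
n=17: reaches L-position 12 → W
n=18: reaches L-position 13 → W
n=19: reaches L-position 14 → W
n=20: reaches L-position 15 → W
n=21: reaches L-position 15 → W
n=22: only reaches 17(W), 16(W), all W → L
n=23: only reaches 18(W), 17(W), all W → L
n=24: only reaches 19(W), 18(W), all W → L
n=25: only reaches 20(W), 19(W), all W → L
n=26: only reaches 21(W), 20(W), all W → L
n=27: reaches L-position 22 → W
n=28: reaches L-position 23 → W
n=29: reaches L-position 24 → W
n=30: reaches L-position 25 → W
From 30, the L positions reachable in one move are: 25, 24. Any move reaching one of these is winning.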